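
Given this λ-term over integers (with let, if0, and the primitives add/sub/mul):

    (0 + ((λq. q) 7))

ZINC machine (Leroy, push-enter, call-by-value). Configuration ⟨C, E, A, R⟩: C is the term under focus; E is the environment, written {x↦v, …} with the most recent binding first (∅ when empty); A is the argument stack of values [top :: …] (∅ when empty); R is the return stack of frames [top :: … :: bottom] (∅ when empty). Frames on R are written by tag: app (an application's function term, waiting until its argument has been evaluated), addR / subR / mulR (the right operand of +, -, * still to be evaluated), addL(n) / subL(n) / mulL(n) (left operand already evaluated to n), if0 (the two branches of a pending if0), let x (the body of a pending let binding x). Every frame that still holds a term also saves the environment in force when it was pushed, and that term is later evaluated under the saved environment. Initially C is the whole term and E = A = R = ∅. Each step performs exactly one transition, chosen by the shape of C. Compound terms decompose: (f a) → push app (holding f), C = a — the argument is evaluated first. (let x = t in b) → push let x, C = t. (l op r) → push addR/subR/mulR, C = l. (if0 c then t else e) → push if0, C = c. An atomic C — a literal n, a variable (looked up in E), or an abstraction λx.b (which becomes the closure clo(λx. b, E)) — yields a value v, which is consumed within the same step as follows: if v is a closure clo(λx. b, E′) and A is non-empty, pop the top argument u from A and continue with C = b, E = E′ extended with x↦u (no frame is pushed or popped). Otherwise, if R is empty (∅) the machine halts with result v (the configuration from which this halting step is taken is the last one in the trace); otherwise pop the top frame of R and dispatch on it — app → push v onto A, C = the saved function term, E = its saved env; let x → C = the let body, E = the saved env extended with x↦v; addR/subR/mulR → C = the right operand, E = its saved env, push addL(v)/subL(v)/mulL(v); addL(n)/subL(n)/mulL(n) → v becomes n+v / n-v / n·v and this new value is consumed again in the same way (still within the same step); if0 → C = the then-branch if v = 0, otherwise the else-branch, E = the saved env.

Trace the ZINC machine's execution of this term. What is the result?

step 0: <C=(0 + ((λq. q) 7)), E=∅, A=∅, R=∅>
step 1: <C=0, E=∅, A=∅, R=[addR]>
step 2: <C=((λq. q) 7), E=∅, A=∅, R=[addL(0)]>
step 3: <C=7, E=∅, A=∅, R=[app :: addL(0)]>
step 4: <C=(λq. q), E=∅, A=[7], R=[addL(0)]>
step 5: <C=q, E={q↦7}, A=∅, R=[addL(0)]>
→ final value 7

Answer: 7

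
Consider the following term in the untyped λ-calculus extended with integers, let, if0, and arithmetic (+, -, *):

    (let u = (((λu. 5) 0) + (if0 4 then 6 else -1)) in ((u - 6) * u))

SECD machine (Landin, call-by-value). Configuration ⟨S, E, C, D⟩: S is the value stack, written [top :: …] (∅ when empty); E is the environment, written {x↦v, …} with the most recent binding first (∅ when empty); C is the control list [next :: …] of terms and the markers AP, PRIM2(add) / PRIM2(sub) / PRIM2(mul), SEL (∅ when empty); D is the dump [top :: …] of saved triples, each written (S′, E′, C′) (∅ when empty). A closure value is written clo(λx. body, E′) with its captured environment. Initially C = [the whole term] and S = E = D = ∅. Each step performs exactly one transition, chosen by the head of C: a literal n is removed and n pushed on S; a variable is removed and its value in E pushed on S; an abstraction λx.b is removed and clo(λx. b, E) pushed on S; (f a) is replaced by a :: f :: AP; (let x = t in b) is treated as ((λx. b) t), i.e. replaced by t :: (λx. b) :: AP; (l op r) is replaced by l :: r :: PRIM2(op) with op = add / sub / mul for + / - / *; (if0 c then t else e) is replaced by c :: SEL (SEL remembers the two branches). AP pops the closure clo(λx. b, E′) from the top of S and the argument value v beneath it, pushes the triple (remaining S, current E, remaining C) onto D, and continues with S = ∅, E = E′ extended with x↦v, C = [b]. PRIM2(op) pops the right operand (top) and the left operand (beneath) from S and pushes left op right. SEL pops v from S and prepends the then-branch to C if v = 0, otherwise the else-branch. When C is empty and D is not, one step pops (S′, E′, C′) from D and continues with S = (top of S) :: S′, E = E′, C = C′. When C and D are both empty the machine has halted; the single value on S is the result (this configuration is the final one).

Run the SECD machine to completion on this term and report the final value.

Answer: -8

Machine steps:
0. <S=∅, E=∅, C=[(let u = (((λu. 5) 0) + (if0 4 then 6 else -1)) in ((u - 6) * u))], D=∅>
1. <S=∅, E=∅, C=[(((λu. 5) 0) + (if0 4 then 6 else -1)) :: (λu. ((u - 6) * u)) :: AP], D=∅>
2. <S=∅, E=∅, C=[((λu. 5) 0) :: (if0 4 then 6 else -1) :: PRIM2(add) :: (λu. ((u - 6) * u)) :: AP], D=∅>
3. <S=∅, E=∅, C=[0 :: (λu. 5) :: AP :: (if0 4 then 6 else -1) :: PRIM2(add) :: (λu. ((u - 6) * u)) :: AP], D=∅>
4. <S=[0], E=∅, C=[(λu. 5) :: AP :: (if0 4 then 6 else -1) :: PRIM2(add) :: (λu. ((u - 6) * u)) :: AP], D=∅>
5. <S=[clo(λu. 5, ∅) :: 0], E=∅, C=[AP :: (if0 4 then 6 else -1) :: PRIM2(add) :: (λu. ((u - 6) * u)) :: AP], D=∅>
6. <S=∅, E={u↦0}, C=[5], D=[(∅, ∅, [(if0 4 then 6 else -1) :: PRIM2(add) :: (λu. ((u - 6) * u)) :: AP])]>
7. <S=[5], E={u↦0}, C=∅, D=[(∅, ∅, [(if0 4 then 6 else -1) :: PRIM2(add) :: (λu. ((u - 6) * u)) :: AP])]>
8. <S=[5], E=∅, C=[(if0 4 then 6 else -1) :: PRIM2(add) :: (λu. ((u - 6) * u)) :: AP], D=∅>
9. <S=[5], E=∅, C=[4 :: SEL :: PRIM2(add) :: (λu. ((u - 6) * u)) :: AP], D=∅>
10. <S=[4 :: 5], E=∅, C=[SEL :: PRIM2(add) :: (λu. ((u - 6) * u)) :: AP], D=∅>
11. <S=[5], E=∅, C=[-1 :: PRIM2(add) :: (λu. ((u - 6) * u)) :: AP], D=∅>
12. <S=[-1 :: 5], E=∅, C=[PRIM2(add) :: (λu. ((u - 6) * u)) :: AP], D=∅>
13. <S=[4], E=∅, C=[(λu. ((u - 6) * u)) :: AP], D=∅>
14. <S=[clo(λu. ((u - 6) * u), ∅) :: 4], E=∅, C=[AP], D=∅>
15. <S=∅, E={u↦4}, C=[((u - 6) * u)], D=[(∅, ∅, ∅)]>
16. <S=∅, E={u↦4}, C=[(u - 6) :: u :: PRIM2(mul)], D=[(∅, ∅, ∅)]>
17. <S=∅, E={u↦4}, C=[u :: 6 :: PRIM2(sub) :: u :: PRIM2(mul)], D=[(∅, ∅, ∅)]>
18. <S=[4], E={u↦4}, C=[6 :: PRIM2(sub) :: u :: PRIM2(mul)], D=[(∅, ∅, ∅)]>
19. <S=[6 :: 4], E={u↦4}, C=[PRIM2(sub) :: u :: PRIM2(mul)], D=[(∅, ∅, ∅)]>
20. <S=[-2], E={u↦4}, C=[u :: PRIM2(mul)], D=[(∅, ∅, ∅)]>
21. <S=[4 :: -2], E={u↦4}, C=[PRIM2(mul)], D=[(∅, ∅, ∅)]>
22. <S=[-8], E={u↦4}, C=∅, D=[(∅, ∅, ∅)]>
23. <S=[-8], E=∅, C=∅, D=∅>
→ final value -8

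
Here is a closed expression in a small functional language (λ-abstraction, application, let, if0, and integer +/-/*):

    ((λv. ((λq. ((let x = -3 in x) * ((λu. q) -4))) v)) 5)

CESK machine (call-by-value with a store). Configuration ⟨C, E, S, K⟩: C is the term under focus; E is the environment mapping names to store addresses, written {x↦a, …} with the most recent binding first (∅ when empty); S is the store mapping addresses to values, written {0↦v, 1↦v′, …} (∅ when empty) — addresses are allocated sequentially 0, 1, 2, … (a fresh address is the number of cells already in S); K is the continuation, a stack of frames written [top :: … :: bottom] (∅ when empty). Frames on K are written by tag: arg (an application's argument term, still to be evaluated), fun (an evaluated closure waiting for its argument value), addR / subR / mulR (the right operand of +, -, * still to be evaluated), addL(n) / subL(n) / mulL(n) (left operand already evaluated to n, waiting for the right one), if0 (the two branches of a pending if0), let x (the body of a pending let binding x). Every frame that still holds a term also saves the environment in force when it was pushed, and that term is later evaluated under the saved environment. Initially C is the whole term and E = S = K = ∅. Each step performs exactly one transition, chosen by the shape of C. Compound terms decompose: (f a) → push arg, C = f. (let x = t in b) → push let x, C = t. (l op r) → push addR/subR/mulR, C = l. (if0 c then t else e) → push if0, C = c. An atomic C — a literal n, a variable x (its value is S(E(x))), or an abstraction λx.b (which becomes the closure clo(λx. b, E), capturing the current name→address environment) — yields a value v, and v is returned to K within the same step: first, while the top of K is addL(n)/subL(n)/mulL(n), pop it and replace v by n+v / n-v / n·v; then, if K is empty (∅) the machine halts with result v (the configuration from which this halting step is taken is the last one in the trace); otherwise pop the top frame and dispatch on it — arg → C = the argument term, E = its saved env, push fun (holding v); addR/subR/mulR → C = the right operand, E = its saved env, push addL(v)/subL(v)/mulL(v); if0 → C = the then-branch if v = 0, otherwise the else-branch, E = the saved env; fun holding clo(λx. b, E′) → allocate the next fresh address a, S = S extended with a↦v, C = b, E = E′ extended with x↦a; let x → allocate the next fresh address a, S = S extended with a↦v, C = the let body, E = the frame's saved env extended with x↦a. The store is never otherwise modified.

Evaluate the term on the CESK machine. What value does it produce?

step 0: [C=((λv. ((λq. ((let x = -3 in x) * ((λu. q) -4))) v)) 5) | E=∅ | S=∅ | K=∅]
step 1: [C=(λv. ((λq. ((let x = -3 in x) * ((λu. q) -4))) v)) | E=∅ | S=∅ | K=[arg]]
step 2: [C=5 | E=∅ | S=∅ | K=[fun]]
step 3: [C=((λq. ((let x = -3 in x) * ((λu. q) -4))) v) | E={v↦0} | S={0↦5} | K=∅]
step 4: [C=(λq. ((let x = -3 in x) * ((λu. q) -4))) | E={v↦0} | S={0↦5} | K=[arg]]
step 5: [C=v | E={v↦0} | S={0↦5} | K=[fun]]
step 6: [C=((let x = -3 in x) * ((λu. q) -4)) | E={q↦1, v↦0} | S={0↦5, 1↦5} | K=∅]
step 7: [C=(let x = -3 in x) | E={q↦1, v↦0} | S={0↦5, 1↦5} | K=[mulR]]
step 8: [C=-3 | E={q↦1, v↦0} | S={0↦5, 1↦5} | K=[let x :: mulR]]
step 9: [C=x | E={x↦2, q↦1, v↦0} | S={0↦5, 1↦5, 2↦-3} | K=[mulR]]
step 10: [C=((λu. q) -4) | E={q↦1, v↦0} | S={0↦5, 1↦5, 2↦-3} | K=[mulL(-3)]]
step 11: [C=(λu. q) | E={q↦1, v↦0} | S={0↦5, 1↦5, 2↦-3} | K=[arg :: mulL(-3)]]
step 12: [C=-4 | E={q↦1, v↦0} | S={0↦5, 1↦5, 2↦-3} | K=[fun :: mulL(-3)]]
step 13: [C=q | E={u↦3, q↦1, v↦0} | S={0↦5, 1↦5, 2↦-3, 3↦-4} | K=[mulL(-3)]]
→ final value -15

Answer: -15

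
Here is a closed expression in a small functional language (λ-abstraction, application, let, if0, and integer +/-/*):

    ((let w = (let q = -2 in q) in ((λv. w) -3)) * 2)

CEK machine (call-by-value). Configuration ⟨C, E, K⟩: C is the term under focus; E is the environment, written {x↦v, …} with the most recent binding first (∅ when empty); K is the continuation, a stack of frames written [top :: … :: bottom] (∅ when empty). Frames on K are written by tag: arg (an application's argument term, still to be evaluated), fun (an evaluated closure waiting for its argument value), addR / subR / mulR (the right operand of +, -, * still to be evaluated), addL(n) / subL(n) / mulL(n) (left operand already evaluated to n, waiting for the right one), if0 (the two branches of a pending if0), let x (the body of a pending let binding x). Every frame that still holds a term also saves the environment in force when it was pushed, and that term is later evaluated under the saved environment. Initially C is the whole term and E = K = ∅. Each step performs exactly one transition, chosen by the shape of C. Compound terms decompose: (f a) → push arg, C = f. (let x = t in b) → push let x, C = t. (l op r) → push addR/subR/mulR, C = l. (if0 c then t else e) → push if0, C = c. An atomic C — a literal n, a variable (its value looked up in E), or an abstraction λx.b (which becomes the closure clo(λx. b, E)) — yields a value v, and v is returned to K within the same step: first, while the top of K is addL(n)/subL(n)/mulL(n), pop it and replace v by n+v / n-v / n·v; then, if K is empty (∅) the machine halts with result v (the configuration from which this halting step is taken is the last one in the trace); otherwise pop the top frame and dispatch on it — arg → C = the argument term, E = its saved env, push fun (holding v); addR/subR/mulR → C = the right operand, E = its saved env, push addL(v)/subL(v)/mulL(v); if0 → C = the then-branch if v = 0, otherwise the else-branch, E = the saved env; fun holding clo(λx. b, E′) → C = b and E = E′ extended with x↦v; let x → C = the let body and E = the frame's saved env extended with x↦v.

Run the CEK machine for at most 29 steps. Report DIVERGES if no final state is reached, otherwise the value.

[0] [C=((let w = (let q = -2 in q) in ((λv. w) -3)) * 2) | E=∅ | K=∅]
[1] [C=(let w = (let q = -2 in q) in ((λv. w) -3)) | E=∅ | K=[mulR]]
[2] [C=(let q = -2 in q) | E=∅ | K=[let w :: mulR]]
[3] [C=-2 | E=∅ | K=[let q :: let w :: mulR]]
[4] [C=q | E={q↦-2} | K=[let w :: mulR]]
[5] [C=((λv. w) -3) | E={w↦-2} | K=[mulR]]
[6] [C=(λv. w) | E={w↦-2} | K=[arg :: mulR]]
[7] [C=-3 | E={w↦-2} | K=[fun :: mulR]]
[8] [C=w | E={v↦-3, w↦-2} | K=[mulR]]
[9] [C=2 | E=∅ | K=[mulL(-2)]]
→ final value -4

Answer: -4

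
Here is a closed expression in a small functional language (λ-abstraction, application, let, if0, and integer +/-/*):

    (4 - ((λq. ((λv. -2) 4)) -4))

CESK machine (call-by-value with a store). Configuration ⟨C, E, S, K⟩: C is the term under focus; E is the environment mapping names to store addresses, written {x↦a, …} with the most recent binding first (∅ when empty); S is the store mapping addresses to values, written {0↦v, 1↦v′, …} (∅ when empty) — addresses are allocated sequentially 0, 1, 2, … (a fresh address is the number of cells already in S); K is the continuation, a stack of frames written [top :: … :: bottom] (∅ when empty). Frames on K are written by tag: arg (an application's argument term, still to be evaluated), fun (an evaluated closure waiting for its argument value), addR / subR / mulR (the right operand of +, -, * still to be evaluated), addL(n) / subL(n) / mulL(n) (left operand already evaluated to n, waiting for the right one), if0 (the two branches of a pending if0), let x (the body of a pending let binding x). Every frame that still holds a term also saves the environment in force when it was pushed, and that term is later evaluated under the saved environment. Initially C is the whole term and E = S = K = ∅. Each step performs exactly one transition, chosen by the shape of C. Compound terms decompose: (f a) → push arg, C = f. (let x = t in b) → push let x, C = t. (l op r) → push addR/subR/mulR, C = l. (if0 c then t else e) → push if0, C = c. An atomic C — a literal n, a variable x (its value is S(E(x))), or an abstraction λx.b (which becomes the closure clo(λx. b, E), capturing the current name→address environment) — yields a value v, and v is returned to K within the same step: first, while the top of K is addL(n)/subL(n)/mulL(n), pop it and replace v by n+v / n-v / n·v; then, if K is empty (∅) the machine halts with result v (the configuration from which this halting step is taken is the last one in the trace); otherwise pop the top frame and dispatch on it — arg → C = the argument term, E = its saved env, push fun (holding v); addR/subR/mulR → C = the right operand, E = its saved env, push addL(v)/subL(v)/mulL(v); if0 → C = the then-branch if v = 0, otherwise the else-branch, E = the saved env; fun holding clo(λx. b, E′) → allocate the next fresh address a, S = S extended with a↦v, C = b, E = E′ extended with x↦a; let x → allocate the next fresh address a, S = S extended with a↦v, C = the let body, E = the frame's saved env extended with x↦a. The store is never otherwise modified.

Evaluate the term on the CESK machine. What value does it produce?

step 0: ⟨C=(4 - ((λq. ((λv. -2) 4)) -4)); E=∅; S=∅; K=∅⟩
step 1: ⟨C=4; E=∅; S=∅; K=[subR]⟩
step 2: ⟨C=((λq. ((λv. -2) 4)) -4); E=∅; S=∅; K=[subL(4)]⟩
step 3: ⟨C=(λq. ((λv. -2) 4)); E=∅; S=∅; K=[arg :: subL(4)]⟩
step 4: ⟨C=-4; E=∅; S=∅; K=[fun :: subL(4)]⟩
step 5: ⟨C=((λv. -2) 4); E={q↦0}; S={0↦-4}; K=[subL(4)]⟩
step 6: ⟨C=(λv. -2); E={q↦0}; S={0↦-4}; K=[arg :: subL(4)]⟩
step 7: ⟨C=4; E={q↦0}; S={0↦-4}; K=[fun :: subL(4)]⟩
step 8: ⟨C=-2; E={v↦1, q↦0}; S={0↦-4, 1↦4}; K=[subL(4)]⟩
→ final value 6

Answer: 6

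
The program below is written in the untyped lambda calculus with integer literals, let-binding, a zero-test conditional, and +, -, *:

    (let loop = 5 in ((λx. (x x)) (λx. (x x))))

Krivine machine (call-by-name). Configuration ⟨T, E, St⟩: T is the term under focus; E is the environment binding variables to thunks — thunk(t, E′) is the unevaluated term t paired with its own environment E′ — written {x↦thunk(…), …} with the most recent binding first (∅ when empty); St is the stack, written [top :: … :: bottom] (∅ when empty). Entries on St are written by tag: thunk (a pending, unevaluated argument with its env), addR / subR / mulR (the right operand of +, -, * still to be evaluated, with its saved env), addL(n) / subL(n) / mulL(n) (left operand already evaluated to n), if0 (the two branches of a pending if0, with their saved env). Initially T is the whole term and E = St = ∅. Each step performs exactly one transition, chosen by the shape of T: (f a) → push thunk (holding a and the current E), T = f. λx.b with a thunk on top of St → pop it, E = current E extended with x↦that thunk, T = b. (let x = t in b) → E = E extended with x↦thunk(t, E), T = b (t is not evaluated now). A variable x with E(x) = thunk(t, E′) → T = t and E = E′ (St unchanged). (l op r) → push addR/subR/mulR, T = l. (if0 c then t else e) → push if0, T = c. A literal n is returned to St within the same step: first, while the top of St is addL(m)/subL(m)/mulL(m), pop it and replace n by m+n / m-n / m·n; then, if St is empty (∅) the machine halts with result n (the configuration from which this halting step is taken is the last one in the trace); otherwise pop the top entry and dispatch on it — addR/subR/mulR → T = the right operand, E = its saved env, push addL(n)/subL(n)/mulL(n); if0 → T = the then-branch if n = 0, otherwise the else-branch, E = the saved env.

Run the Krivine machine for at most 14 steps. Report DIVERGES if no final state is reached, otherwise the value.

0. <T=(let loop = 5 in ((λx. (x x)) (λx. (x x)))), E=∅, St=∅>
1. <T=((λx. (x x)) (λx. (x x))), E={loop↦thunk(5, ∅)}, St=∅>
2. <T=(λx. (x x)), E={loop↦thunk(5, ∅)}, St=[thunk]>
3. <T=(x x), E={x↦thunk((λx. (x x)), {loop↦thunk(5, ∅)}), loop↦thunk(5, ∅)}, St=∅>
4. <T=x, E={x↦thunk((λx. (x x)), {loop↦thunk(5, ∅)}), loop↦thunk(5, ∅)}, St=[thunk]>
5. <T=(λx. (x x)), E={loop↦thunk(5, ∅)}, St=[thunk]>
6. <T=(x x), E={x↦thunk(x, {x↦thunk((λx. (x x)), {loop↦thunk(5, ∅)}), loop↦thunk(5, ∅)}), loop↦thunk(5, ∅)}, St=∅>
7. <T=x, E={x↦thunk(x, {x↦thunk((λx. (x x)), {loop↦thunk(5, ∅)}), loop↦thunk(5, ∅)}), loop↦thunk(5, ∅)}, St=[thunk]>
8. <T=x, E={x↦thunk((λx. (x x)), {loop↦thunk(5, ∅)}), loop↦thunk(5, ∅)}, St=[thunk]>
9. <T=(λx. (x x)), E={loop↦thunk(5, ∅)}, St=[thunk]>
10. <T=(x x), E={x↦thunk(x, {x↦thunk(x, {x↦thunk((λx. (x x)), {loop↦thunk(5, ∅)}), loop↦thunk(5, ∅)}), loop↦thunk(5, ∅)}), loop↦thunk(5, ∅)}, St=∅>
11. <T=x, E={x↦thunk(x, {x↦thunk(x, {x↦thunk((λx. (x x)), {loop↦thunk(5, ∅)}), loop↦thunk(5, ∅)}), loop↦thunk(5, ∅)}), loop↦thunk(5, ∅)}, St=[thunk]>
12. <T=x, E={x↦thunk(x, {x↦thunk((λx. (x x)), {loop↦thunk(5, ∅)}), loop↦thunk(5, ∅)}), loop↦thunk(5, ∅)}, St=[thunk]>
13. <T=x, E={x↦thunk((λx. (x x)), {loop↦thunk(5, ∅)}), loop↦thunk(5, ∅)}, St=[thunk]>
14. <T=(λx. (x x)), E={loop↦thunk(5, ∅)}, St=[thunk]>
→ 14 transitions taken and the configuration is still not final: no result within 14 steps

Answer: DIVERGES (no final state within 14 steps)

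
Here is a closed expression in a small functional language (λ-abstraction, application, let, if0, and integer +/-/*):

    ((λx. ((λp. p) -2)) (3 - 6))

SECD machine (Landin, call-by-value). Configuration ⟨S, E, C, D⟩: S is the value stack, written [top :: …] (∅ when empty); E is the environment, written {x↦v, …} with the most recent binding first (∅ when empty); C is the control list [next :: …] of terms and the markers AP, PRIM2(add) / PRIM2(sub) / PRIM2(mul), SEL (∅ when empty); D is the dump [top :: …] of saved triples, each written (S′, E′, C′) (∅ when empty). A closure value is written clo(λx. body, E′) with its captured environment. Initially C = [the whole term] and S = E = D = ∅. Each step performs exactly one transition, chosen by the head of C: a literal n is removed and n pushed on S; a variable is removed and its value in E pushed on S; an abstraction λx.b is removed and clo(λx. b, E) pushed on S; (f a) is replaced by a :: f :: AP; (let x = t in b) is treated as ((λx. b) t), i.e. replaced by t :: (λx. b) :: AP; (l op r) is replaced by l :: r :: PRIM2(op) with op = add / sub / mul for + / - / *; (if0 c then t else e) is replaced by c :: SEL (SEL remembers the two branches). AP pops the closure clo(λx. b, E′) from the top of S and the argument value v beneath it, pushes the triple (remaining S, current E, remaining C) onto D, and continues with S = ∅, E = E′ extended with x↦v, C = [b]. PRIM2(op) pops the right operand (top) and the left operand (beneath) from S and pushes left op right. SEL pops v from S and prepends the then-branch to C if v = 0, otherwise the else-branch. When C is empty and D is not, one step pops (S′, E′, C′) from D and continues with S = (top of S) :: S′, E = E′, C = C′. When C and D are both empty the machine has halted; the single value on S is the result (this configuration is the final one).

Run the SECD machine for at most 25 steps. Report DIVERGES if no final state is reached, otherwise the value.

step 0: <S=∅, E=∅, C=[((λx. ((λp. p) -2)) (3 - 6))], D=∅>
step 1: <S=∅, E=∅, C=[(3 - 6) :: (λx. ((λp. p) -2)) :: AP], D=∅>
step 2: <S=∅, E=∅, C=[3 :: 6 :: PRIM2(sub) :: (λx. ((λp. p) -2)) :: AP], D=∅>
step 3: <S=[3], E=∅, C=[6 :: PRIM2(sub) :: (λx. ((λp. p) -2)) :: AP], D=∅>
step 4: <S=[6 :: 3], E=∅, C=[PRIM2(sub) :: (λx. ((λp. p) -2)) :: AP], D=∅>
step 5: <S=[-3], E=∅, C=[(λx. ((λp. p) -2)) :: AP], D=∅>
step 6: <S=[clo(λx. ((λp. p) -2), ∅) :: -3], E=∅, C=[AP], D=∅>
step 7: <S=∅, E={x↦-3}, C=[((λp. p) -2)], D=[(∅, ∅, ∅)]>
step 8: <S=∅, E={x↦-3}, C=[-2 :: (λp. p) :: AP], D=[(∅, ∅, ∅)]>
step 9: <S=[-2], E={x↦-3}, C=[(λp. p) :: AP], D=[(∅, ∅, ∅)]>
step 10: <S=[clo(λp. p, {x↦-3}) :: -2], E={x↦-3}, C=[AP], D=[(∅, ∅, ∅)]>
step 11: <S=∅, E={p↦-2, x↦-3}, C=[p], D=[(∅, {x↦-3}, ∅) :: (∅, ∅, ∅)]>
step 12: <S=[-2], E={p↦-2, x↦-3}, C=∅, D=[(∅, {x↦-3}, ∅) :: (∅, ∅, ∅)]>
step 13: <S=[-2], E={x↦-3}, C=∅, D=[(∅, ∅, ∅)]>
step 14: <S=[-2], E=∅, C=∅, D=∅>
→ final value -2

Answer: -2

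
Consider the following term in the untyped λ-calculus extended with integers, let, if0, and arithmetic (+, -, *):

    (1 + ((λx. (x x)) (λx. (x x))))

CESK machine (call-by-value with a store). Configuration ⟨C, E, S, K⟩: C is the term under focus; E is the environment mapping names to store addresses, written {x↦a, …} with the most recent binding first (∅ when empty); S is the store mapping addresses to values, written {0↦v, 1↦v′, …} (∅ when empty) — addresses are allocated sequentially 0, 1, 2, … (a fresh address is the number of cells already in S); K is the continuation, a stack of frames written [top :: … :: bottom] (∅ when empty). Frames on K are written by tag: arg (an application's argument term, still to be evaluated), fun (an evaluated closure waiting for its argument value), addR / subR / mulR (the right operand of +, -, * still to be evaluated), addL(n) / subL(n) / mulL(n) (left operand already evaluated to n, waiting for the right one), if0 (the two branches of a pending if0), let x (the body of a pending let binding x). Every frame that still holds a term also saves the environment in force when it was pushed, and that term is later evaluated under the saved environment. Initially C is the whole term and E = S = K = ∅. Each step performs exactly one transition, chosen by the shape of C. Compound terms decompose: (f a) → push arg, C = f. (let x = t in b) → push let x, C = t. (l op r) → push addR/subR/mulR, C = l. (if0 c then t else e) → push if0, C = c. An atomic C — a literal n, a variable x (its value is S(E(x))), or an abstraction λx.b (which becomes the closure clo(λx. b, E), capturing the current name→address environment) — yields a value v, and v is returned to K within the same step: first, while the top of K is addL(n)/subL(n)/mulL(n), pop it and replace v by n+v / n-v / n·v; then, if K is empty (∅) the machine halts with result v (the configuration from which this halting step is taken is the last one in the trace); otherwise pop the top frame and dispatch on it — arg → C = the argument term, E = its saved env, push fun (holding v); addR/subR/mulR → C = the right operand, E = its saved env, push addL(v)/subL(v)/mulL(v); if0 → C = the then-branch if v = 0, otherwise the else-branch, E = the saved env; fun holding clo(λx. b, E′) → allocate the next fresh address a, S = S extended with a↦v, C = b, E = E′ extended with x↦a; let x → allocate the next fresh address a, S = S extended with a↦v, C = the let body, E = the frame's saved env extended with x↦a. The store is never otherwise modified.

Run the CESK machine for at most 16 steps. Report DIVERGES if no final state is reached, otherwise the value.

Answer: DIVERGES (no final state within 16 steps)

Derivation:
0. ⟨C=(1 + ((λx. (x x)) (λx. (x x)))); E=∅; S=∅; K=∅⟩
1. ⟨C=1; E=∅; S=∅; K=[addR]⟩
2. ⟨C=((λx. (x x)) (λx. (x x))); E=∅; S=∅; K=[addL(1)]⟩
3. ⟨C=(λx. (x x)); E=∅; S=∅; K=[arg :: addL(1)]⟩
4. ⟨C=(λx. (x x)); E=∅; S=∅; K=[fun :: addL(1)]⟩
5. ⟨C=(x x); E={x↦0}; S={0↦clo(λx. (x x), ∅)}; K=[addL(1)]⟩
6. ⟨C=x; E={x↦0}; S={0↦clo(λx. (x x), ∅)}; K=[arg :: addL(1)]⟩
7. ⟨C=x; E={x↦0}; S={0↦clo(λx. (x x), ∅)}; K=[fun :: addL(1)]⟩
8. ⟨C=(x x); E={x↦1}; S={0↦clo(λx. (x x), ∅), 1↦clo(λx. (x x), ∅)}; K=[addL(1)]⟩
9. ⟨C=x; E={x↦1}; S={0↦clo(λx. (x x), ∅), 1↦clo(λx. (x x), ∅)}; K=[arg :: addL(1)]⟩
10. ⟨C=x; E={x↦1}; S={0↦clo(λx. (x x), ∅), 1↦clo(λx. (x x), ∅)}; K=[fun :: addL(1)]⟩
11. ⟨C=(x x); E={x↦2}; S={0↦clo(λx. (x x), ∅), 1↦clo(λx. (x x), ∅), 2↦clo(λx. (x x), ∅)}; K=[addL(1)]⟩
12. ⟨C=x; E={x↦2}; S={0↦clo(λx. (x x), ∅), 1↦clo(λx. (x x), ∅), 2↦clo(λx. (x x), ∅)}; K=[arg :: addL(1)]⟩
13. ⟨C=x; E={x↦2}; S={0↦clo(λx. (x x), ∅), 1↦clo(λx. (x x), ∅), 2↦clo(λx. (x x), ∅)}; K=[fun :: addL(1)]⟩
14. ⟨C=(x x); E={x↦3}; S={0↦clo(λx. (x x), ∅), 1↦clo(λx. (x x), ∅), 2↦clo(λx. (x x), ∅), 3↦clo(λx. (x x), ∅)}; K=[addL(1)]⟩
15. ⟨C=x; E={x↦3}; S={0↦clo(λx. (x x), ∅), 1↦clo(λx. (x x), ∅), 2↦clo(λx. (x x), ∅), 3↦clo(λx. (x x), ∅)}; K=[arg :: addL(1)]⟩
16. ⟨C=x; E={x↦3}; S={0↦clo(λx. (x x), ∅), 1↦clo(λx. (x x), ∅), 2↦clo(λx. (x x), ∅), 3↦clo(λx. (x x), ∅)}; K=[fun :: addL(1)]⟩
→ 16 transitions taken and the configuration is still not final: no result within 16 steps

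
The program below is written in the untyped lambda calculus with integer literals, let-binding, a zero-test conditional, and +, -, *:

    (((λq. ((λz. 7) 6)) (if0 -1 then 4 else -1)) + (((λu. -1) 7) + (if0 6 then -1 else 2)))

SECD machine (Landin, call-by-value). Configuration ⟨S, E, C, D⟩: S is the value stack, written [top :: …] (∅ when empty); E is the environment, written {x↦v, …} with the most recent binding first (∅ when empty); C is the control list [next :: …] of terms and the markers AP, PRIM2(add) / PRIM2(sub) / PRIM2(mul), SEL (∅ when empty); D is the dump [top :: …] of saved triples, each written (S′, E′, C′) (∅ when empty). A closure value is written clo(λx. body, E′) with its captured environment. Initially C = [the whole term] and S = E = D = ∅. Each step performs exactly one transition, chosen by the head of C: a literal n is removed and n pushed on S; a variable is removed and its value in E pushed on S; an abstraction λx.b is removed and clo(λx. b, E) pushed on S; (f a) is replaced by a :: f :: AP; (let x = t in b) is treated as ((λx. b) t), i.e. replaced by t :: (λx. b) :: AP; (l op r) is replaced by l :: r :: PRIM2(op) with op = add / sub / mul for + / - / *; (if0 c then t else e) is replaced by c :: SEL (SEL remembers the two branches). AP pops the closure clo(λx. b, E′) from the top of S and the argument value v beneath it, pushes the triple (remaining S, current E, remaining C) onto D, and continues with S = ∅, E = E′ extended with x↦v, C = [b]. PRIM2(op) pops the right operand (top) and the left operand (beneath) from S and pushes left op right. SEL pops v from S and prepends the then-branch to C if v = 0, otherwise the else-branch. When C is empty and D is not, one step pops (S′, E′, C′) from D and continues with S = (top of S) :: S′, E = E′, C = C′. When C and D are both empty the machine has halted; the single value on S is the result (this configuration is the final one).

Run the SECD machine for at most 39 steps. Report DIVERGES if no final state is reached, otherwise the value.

step 0: <S=∅, E=∅, C=[(((λq. ((λz. 7) 6)) (if0 -1 then 4 else -1)) + (((λu. -1) 7) + (if0 6 then -1 else 2)))], D=∅>
step 1: <S=∅, E=∅, C=[((λq. ((λz. 7) 6)) (if0 -1 then 4 else -1)) :: (((λu. -1) 7) + (if0 6 then -1 else 2)) :: PRIM2(add)], D=∅>
step 2: <S=∅, E=∅, C=[(if0 -1 then 4 else -1) :: (λq. ((λz. 7) 6)) :: AP :: (((λu. -1) 7) + (if0 6 then -1 else 2)) :: PRIM2(add)], D=∅>
step 3: <S=∅, E=∅, C=[-1 :: SEL :: (λq. ((λz. 7) 6)) :: AP :: (((λu. -1) 7) + (if0 6 then -1 else 2)) :: PRIM2(add)], D=∅>
step 4: <S=[-1], E=∅, C=[SEL :: (λq. ((λz. 7) 6)) :: AP :: (((λu. -1) 7) + (if0 6 then -1 else 2)) :: PRIM2(add)], D=∅>
step 5: <S=∅, E=∅, C=[-1 :: (λq. ((λz. 7) 6)) :: AP :: (((λu. -1) 7) + (if0 6 then -1 else 2)) :: PRIM2(add)], D=∅>
step 6: <S=[-1], E=∅, C=[(λq. ((λz. 7) 6)) :: AP :: (((λu. -1) 7) + (if0 6 then -1 else 2)) :: PRIM2(add)], D=∅>
step 7: <S=[clo(λq. ((λz. 7) 6), ∅) :: -1], E=∅, C=[AP :: (((λu. -1) 7) + (if0 6 then -1 else 2)) :: PRIM2(add)], D=∅>
step 8: <S=∅, E={q↦-1}, C=[((λz. 7) 6)], D=[(∅, ∅, [(((λu. -1) 7) + (if0 6 then -1 else 2)) :: PRIM2(add)])]>
step 9: <S=∅, E={q↦-1}, C=[6 :: (λz. 7) :: AP], D=[(∅, ∅, [(((λu. -1) 7) + (if0 6 then -1 else 2)) :: PRIM2(add)])]>
step 10: <S=[6], E={q↦-1}, C=[(λz. 7) :: AP], D=[(∅, ∅, [(((λu. -1) 7) + (if0 6 then -1 else 2)) :: PRIM2(add)])]>
step 11: <S=[clo(λz. 7, {q↦-1}) :: 6], E={q↦-1}, C=[AP], D=[(∅, ∅, [(((λu. -1) 7) + (if0 6 then -1 else 2)) :: PRIM2(add)])]>
step 12: <S=∅, E={z↦6, q↦-1}, C=[7], D=[(∅, {q↦-1}, ∅) :: (∅, ∅, [(((λu. -1) 7) + (if0 6 then -1 else 2)) :: PRIM2(add)])]>
step 13: <S=[7], E={z↦6, q↦-1}, C=∅, D=[(∅, {q↦-1}, ∅) :: (∅, ∅, [(((λu. -1) 7) + (if0 6 then -1 else 2)) :: PRIM2(add)])]>
step 14: <S=[7], E={q↦-1}, C=∅, D=[(∅, ∅, [(((λu. -1) 7) + (if0 6 then -1 else 2)) :: PRIM2(add)])]>
step 15: <S=[7], E=∅, C=[(((λu. -1) 7) + (if0 6 then -1 else 2)) :: PRIM2(add)], D=∅>
step 16: <S=[7], E=∅, C=[((λu. -1) 7) :: (if0 6 then -1 else 2) :: PRIM2(add) :: PRIM2(add)], D=∅>
step 17: <S=[7], E=∅, C=[7 :: (λu. -1) :: AP :: (if0 6 then -1 else 2) :: PRIM2(add) :: PRIM2(add)], D=∅>
step 18: <S=[7 :: 7], E=∅, C=[(λu. -1) :: AP :: (if0 6 then -1 else 2) :: PRIM2(add) :: PRIM2(add)], D=∅>
step 19: <S=[clo(λu. -1, ∅) :: 7 :: 7], E=∅, C=[AP :: (if0 6 then -1 else 2) :: PRIM2(add) :: PRIM2(add)], D=∅>
step 20: <S=∅, E={u↦7}, C=[-1], D=[([7], ∅, [(if0 6 then -1 else 2) :: PRIM2(add) :: PRIM2(add)])]>
step 21: <S=[-1], E={u↦7}, C=∅, D=[([7], ∅, [(if0 6 then -1 else 2) :: PRIM2(add) :: PRIM2(add)])]>
step 22: <S=[-1 :: 7], E=∅, C=[(if0 6 then -1 else 2) :: PRIM2(add) :: PRIM2(add)], D=∅>
step 23: <S=[-1 :: 7], E=∅, C=[6 :: SEL :: PRIM2(add) :: PRIM2(add)], D=∅>
step 24: <S=[6 :: -1 :: 7], E=∅, C=[SEL :: PRIM2(add) :: PRIM2(add)], D=∅>
step 25: <S=[-1 :: 7], E=∅, C=[2 :: PRIM2(add) :: PRIM2(add)], D=∅>
step 26: <S=[2 :: -1 :: 7], E=∅, C=[PRIM2(add) :: PRIM2(add)], D=∅>
step 27: <S=[1 :: 7], E=∅, C=[PRIM2(add)], D=∅>
step 28: <S=[8], E=∅, C=∅, D=∅>
→ final value 8

Answer: 8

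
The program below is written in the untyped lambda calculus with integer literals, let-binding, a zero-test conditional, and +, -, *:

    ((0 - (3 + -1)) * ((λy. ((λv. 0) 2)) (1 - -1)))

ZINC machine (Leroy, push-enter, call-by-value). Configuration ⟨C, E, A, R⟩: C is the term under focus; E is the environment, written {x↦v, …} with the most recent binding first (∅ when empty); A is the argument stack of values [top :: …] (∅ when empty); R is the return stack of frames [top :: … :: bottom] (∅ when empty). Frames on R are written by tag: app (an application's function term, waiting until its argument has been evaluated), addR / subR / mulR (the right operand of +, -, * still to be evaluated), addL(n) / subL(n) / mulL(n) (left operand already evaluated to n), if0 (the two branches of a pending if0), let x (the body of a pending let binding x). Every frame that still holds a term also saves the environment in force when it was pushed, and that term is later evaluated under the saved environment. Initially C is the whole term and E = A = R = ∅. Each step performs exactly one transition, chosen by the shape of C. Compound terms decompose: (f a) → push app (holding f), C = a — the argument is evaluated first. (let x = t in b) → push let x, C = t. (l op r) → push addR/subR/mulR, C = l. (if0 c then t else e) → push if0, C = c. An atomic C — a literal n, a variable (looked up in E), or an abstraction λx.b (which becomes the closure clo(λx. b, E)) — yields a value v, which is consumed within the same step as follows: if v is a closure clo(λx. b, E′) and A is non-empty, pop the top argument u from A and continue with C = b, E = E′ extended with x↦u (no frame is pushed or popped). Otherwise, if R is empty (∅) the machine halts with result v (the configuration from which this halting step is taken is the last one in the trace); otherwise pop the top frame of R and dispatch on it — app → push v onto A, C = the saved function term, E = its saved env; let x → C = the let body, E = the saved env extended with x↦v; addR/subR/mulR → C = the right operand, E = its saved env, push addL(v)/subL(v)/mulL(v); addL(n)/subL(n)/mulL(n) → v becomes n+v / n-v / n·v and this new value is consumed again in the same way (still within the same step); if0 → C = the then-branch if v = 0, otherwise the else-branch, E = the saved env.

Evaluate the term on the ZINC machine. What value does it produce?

0. ⟨C=((0 - (3 + -1)) * ((λy. ((λv. 0) 2)) (1 - -1))); E=∅; A=∅; R=∅⟩
1. ⟨C=(0 - (3 + -1)); E=∅; A=∅; R=[mulR]⟩
2. ⟨C=0; E=∅; A=∅; R=[subR :: mulR]⟩
3. ⟨C=(3 + -1); E=∅; A=∅; R=[subL(0) :: mulR]⟩
4. ⟨C=3; E=∅; A=∅; R=[addR :: subL(0) :: mulR]⟩
5. ⟨C=-1; E=∅; A=∅; R=[addL(3) :: subL(0) :: mulR]⟩
6. ⟨C=((λy. ((λv. 0) 2)) (1 - -1)); E=∅; A=∅; R=[mulL(-2)]⟩
7. ⟨C=(1 - -1); E=∅; A=∅; R=[app :: mulL(-2)]⟩
8. ⟨C=1; E=∅; A=∅; R=[subR :: app :: mulL(-2)]⟩
9. ⟨C=-1; E=∅; A=∅; R=[subL(1) :: app :: mulL(-2)]⟩
10. ⟨C=(λy. ((λv. 0) 2)); E=∅; A=[2]; R=[mulL(-2)]⟩
11. ⟨C=((λv. 0) 2); E={y↦2}; A=∅; R=[mulL(-2)]⟩
12. ⟨C=2; E={y↦2}; A=∅; R=[app :: mulL(-2)]⟩
13. ⟨C=(λv. 0); E={y↦2}; A=[2]; R=[mulL(-2)]⟩
14. ⟨C=0; E={v↦2, y↦2}; A=∅; R=[mulL(-2)]⟩
→ final value 0

Answer: 0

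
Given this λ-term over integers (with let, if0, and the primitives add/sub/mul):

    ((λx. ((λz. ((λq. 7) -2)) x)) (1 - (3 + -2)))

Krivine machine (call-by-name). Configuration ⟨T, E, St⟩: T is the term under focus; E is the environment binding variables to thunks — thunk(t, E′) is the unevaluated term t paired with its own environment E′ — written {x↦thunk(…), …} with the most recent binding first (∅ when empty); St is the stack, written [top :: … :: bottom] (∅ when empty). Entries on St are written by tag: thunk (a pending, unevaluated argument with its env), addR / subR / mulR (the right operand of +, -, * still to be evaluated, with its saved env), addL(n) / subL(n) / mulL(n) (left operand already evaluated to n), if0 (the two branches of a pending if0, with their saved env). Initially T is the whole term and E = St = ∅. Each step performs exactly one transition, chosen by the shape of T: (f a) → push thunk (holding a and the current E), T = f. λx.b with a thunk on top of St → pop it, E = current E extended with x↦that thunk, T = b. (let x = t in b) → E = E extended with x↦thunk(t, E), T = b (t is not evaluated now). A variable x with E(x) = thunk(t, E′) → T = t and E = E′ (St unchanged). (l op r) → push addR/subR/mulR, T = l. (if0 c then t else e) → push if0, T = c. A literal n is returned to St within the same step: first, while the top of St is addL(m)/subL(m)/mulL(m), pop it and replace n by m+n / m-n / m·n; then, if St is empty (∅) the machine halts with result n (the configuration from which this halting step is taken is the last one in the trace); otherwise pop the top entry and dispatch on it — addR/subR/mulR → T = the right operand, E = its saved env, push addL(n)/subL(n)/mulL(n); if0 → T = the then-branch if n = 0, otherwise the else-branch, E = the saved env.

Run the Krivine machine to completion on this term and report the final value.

Answer: 7

Derivation:
t=0: ⟨T=((λx. ((λz. ((λq. 7) -2)) x)) (1 - (3 + -2))); E=∅; St=∅⟩
t=1: ⟨T=(λx. ((λz. ((λq. 7) -2)) x)); E=∅; St=[thunk]⟩
t=2: ⟨T=((λz. ((λq. 7) -2)) x); E={x↦thunk((1 - (3 + -2)), ∅)}; St=∅⟩
t=3: ⟨T=(λz. ((λq. 7) -2)); E={x↦thunk((1 - (3 + -2)), ∅)}; St=[thunk]⟩
t=4: ⟨T=((λq. 7) -2); E={z↦thunk(x, {x↦thunk((1 - (3 + -2)), ∅)}), x↦thunk((1 - (3 + -2)), ∅)}; St=∅⟩
t=5: ⟨T=(λq. 7); E={z↦thunk(x, {x↦thunk((1 - (3 + -2)), ∅)}), x↦thunk((1 - (3 + -2)), ∅)}; St=[thunk]⟩
t=6: ⟨T=7; E={q↦thunk(-2, {z↦thunk(x, {x↦thunk((1 - (3 + -2)), ∅)}), x↦thunk((1 - (3 + -2)), ∅)}), z↦thunk(x, {x↦thunk((1 - (3 + -2)), ∅)}), x↦thunk((1 - (3 + -2)), ∅)}; St=∅⟩
→ final value 7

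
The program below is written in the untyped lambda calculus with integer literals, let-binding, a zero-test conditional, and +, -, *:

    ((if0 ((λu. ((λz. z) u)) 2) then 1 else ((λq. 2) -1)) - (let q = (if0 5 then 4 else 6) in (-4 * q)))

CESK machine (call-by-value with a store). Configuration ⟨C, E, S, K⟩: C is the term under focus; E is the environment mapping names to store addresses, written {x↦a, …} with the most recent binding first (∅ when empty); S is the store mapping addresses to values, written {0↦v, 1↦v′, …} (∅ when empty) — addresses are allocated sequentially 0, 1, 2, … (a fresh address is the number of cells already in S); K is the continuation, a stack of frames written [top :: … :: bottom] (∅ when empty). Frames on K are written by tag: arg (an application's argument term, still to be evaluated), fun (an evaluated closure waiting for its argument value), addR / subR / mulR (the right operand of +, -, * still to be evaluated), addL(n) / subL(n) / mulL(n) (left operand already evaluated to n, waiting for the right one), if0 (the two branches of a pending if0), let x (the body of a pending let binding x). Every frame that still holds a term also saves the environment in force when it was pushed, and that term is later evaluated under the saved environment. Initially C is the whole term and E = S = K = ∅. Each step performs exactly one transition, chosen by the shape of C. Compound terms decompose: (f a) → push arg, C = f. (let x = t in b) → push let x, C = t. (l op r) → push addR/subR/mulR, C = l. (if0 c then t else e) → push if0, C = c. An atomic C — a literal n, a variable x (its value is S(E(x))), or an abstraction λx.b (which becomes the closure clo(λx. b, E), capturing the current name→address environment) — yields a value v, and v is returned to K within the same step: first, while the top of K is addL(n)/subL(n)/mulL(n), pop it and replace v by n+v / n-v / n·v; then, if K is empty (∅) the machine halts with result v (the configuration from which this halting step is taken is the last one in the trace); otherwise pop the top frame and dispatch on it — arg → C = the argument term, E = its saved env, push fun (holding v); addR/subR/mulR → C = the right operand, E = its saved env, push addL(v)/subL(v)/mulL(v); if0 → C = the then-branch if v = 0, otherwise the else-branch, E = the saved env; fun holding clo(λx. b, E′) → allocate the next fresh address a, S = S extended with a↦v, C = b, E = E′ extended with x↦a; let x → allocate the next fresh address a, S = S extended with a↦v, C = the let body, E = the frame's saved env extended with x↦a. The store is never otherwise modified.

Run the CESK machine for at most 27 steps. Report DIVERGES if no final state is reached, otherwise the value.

t=0: ⟨C=((if0 ((λu. ((λz. z) u)) 2) then 1 else ((λq. 2) -1)) - (let q = (if0 5 then 4 else 6) in (-4 * q))); E=∅; S=∅; K=∅⟩
t=1: ⟨C=(if0 ((λu. ((λz. z) u)) 2) then 1 else ((λq. 2) -1)); E=∅; S=∅; K=[subR]⟩
t=2: ⟨C=((λu. ((λz. z) u)) 2); E=∅; S=∅; K=[if0 :: subR]⟩
t=3: ⟨C=(λu. ((λz. z) u)); E=∅; S=∅; K=[arg :: if0 :: subR]⟩
t=4: ⟨C=2; E=∅; S=∅; K=[fun :: if0 :: subR]⟩
t=5: ⟨C=((λz. z) u); E={u↦0}; S={0↦2}; K=[if0 :: subR]⟩
t=6: ⟨C=(λz. z); E={u↦0}; S={0↦2}; K=[arg :: if0 :: subR]⟩
t=7: ⟨C=u; E={u↦0}; S={0↦2}; K=[fun :: if0 :: subR]⟩
t=8: ⟨C=z; E={z↦1, u↦0}; S={0↦2, 1↦2}; K=[if0 :: subR]⟩
t=9: ⟨C=((λq. 2) -1); E=∅; S={0↦2, 1↦2}; K=[subR]⟩
t=10: ⟨C=(λq. 2); E=∅; S={0↦2, 1↦2}; K=[arg :: subR]⟩
t=11: ⟨C=-1; E=∅; S={0↦2, 1↦2}; K=[fun :: subR]⟩
t=12: ⟨C=2; E={q↦2}; S={0↦2, 1↦2, 2↦-1}; K=[subR]⟩
t=13: ⟨C=(let q = (if0 5 then 4 else 6) in (-4 * q)); E=∅; S={0↦2, 1↦2, 2↦-1}; K=[subL(2)]⟩
t=14: ⟨C=(if0 5 then 4 else 6); E=∅; S={0↦2, 1↦2, 2↦-1}; K=[let q :: subL(2)]⟩
t=15: ⟨C=5; E=∅; S={0↦2, 1↦2, 2↦-1}; K=[if0 :: let q :: subL(2)]⟩
t=16: ⟨C=6; E=∅; S={0↦2, 1↦2, 2↦-1}; K=[let q :: subL(2)]⟩
t=17: ⟨C=(-4 * q); E={q↦3}; S={0↦2, 1↦2, 2↦-1, 3↦6}; K=[subL(2)]⟩
t=18: ⟨C=-4; E={q↦3}; S={0↦2, 1↦2, 2↦-1, 3↦6}; K=[mulR :: subL(2)]⟩
t=19: ⟨C=q; E={q↦3}; S={0↦2, 1↦2, 2↦-1, 3↦6}; K=[mulL(-4) :: subL(2)]⟩
→ final value 26

Answer: 26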